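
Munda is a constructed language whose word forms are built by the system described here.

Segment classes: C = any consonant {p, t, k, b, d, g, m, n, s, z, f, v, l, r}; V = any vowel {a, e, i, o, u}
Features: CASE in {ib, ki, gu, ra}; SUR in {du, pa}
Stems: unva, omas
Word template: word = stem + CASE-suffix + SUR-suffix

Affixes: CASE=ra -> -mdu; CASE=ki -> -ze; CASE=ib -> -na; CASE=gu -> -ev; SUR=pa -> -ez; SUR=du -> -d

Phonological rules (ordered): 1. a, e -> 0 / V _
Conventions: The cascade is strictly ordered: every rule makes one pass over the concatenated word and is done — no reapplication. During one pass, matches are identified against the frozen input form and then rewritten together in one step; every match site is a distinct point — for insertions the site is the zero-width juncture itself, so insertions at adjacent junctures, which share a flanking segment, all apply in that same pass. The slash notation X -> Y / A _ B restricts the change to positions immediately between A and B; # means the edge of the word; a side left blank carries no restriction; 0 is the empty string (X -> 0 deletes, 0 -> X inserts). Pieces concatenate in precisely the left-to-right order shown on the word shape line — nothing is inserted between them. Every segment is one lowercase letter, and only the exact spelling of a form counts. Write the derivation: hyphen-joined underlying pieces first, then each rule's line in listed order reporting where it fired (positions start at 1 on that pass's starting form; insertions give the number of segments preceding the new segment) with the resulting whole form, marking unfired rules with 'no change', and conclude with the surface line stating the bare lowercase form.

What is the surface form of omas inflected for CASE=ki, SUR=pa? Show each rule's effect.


underlying: omas-ze-ez
1. a, e -> 0 / V _: fires at position(s) 7: omaszez
surface: omaszez


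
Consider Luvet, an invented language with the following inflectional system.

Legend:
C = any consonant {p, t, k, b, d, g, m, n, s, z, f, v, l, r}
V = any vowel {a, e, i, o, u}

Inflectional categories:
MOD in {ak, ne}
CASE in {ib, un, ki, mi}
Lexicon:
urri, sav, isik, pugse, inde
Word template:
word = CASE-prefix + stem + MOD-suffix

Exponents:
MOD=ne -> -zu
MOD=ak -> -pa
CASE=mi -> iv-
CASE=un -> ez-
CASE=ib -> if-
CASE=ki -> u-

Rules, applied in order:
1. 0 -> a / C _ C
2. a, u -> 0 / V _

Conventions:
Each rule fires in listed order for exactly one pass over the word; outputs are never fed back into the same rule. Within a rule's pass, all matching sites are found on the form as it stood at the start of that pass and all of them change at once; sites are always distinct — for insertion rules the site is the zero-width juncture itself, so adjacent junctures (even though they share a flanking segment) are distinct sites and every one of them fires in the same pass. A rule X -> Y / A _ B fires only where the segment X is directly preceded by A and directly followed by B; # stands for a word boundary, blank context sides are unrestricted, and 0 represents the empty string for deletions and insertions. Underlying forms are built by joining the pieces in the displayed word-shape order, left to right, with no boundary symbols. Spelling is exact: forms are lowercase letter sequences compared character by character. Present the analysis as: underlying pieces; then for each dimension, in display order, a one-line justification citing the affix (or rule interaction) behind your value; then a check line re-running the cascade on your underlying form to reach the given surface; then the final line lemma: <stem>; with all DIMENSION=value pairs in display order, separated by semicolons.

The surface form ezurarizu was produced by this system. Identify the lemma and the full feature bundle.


underlying: ez-urri-zu
MOD=ne - signalled by the affix -zu
CASE=un - signalled by the affix ez-
check: ezurrizu -> ezurarizu -> ezurarizu
lemma: urri; MOD=ne; CASE=un


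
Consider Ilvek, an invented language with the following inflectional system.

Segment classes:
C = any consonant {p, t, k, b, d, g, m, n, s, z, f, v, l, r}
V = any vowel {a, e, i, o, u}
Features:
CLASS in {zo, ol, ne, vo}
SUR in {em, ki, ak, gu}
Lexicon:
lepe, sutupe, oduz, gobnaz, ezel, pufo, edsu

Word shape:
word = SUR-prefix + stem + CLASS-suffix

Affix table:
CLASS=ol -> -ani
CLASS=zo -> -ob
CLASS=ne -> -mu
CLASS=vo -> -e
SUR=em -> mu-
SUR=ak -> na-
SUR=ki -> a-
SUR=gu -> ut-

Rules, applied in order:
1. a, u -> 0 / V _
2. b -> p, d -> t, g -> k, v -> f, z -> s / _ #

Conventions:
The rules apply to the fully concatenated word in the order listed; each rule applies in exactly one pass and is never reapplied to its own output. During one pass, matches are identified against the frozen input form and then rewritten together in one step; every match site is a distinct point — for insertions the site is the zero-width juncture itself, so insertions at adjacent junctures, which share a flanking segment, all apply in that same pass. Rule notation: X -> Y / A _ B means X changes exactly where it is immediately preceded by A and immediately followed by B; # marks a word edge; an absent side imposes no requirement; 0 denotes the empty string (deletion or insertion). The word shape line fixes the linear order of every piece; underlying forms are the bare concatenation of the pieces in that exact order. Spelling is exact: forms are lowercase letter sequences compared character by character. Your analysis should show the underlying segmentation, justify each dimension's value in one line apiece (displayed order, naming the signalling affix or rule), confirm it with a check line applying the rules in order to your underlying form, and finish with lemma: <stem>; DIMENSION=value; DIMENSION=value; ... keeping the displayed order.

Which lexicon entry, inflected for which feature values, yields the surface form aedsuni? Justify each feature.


underlying: a-edsu-ani
CLASS=ol - signalled by the affix -ani
SUR=ki - signalled by the affix a-
check: aedsuani -> aedsuni -> aedsuni
lemma: edsu; CLASS=ol; SUR=ki


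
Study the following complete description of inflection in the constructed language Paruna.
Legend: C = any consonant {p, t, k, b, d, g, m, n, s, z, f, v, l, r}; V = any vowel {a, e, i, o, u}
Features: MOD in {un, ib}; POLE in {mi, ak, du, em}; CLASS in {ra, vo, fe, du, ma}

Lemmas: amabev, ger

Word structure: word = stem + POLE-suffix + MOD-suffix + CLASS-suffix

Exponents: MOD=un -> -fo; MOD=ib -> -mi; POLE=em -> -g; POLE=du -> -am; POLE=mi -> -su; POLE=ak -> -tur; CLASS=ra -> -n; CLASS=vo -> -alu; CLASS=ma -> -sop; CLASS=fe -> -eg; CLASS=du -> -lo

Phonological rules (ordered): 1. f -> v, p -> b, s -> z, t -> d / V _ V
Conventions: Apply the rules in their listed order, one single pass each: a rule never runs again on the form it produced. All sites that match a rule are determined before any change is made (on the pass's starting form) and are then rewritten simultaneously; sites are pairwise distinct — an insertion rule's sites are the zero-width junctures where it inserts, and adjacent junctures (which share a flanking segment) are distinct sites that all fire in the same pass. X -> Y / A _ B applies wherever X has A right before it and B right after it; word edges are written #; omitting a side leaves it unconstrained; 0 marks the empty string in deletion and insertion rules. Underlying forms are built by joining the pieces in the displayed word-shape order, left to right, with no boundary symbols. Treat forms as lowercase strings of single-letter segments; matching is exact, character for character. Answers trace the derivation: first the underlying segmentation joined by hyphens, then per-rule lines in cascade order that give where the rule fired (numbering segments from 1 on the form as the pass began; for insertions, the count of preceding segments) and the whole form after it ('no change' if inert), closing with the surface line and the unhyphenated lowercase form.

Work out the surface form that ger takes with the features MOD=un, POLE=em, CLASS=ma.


underlying: ger-g-fo-sop
1. f -> v, p -> b, s -> z, t -> d / V _ V: fires at position(s) 7: gergfozop
surface: gergfozop


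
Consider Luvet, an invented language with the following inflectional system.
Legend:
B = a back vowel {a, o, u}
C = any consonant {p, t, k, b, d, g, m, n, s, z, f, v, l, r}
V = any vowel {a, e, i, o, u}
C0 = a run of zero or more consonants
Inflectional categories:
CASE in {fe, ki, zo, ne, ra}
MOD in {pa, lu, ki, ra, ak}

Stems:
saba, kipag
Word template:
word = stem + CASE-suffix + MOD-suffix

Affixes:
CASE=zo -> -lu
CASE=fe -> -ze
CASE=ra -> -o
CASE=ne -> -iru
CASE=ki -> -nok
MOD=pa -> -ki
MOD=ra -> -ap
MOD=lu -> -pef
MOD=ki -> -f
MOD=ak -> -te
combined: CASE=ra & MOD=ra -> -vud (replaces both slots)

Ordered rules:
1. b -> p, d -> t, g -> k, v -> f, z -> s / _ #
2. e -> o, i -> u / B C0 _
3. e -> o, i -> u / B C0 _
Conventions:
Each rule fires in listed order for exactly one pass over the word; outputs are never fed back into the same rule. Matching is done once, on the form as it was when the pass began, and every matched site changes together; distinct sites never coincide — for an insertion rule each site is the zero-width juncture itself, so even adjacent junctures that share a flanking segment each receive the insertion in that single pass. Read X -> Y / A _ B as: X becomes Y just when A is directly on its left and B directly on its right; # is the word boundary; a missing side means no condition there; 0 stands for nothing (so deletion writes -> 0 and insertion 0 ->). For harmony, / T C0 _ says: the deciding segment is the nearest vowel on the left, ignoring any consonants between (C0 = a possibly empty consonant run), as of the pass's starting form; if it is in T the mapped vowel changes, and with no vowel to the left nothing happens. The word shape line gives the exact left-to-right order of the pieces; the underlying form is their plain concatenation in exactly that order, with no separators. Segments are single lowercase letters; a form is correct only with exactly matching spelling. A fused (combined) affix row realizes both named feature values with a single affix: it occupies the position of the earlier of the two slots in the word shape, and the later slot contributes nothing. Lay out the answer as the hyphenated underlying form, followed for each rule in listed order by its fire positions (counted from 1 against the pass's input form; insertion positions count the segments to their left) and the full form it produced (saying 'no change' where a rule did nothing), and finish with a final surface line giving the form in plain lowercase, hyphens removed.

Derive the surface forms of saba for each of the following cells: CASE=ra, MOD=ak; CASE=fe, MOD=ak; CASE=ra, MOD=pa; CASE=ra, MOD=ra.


cell CASE=ra, MOD=ak:
underlying: saba-o-te
1. b -> p, d -> t, g -> k, v -> f, z -> s / _ #: no change
2. e -> o, i -> u / B C0 _: fires at position(s) 7: sabaoto
3. e -> o, i -> u / B C0 _: no change
surface: sabaoto

cell CASE=fe, MOD=ak:
underlying: saba-ze-te
1. b -> p, d -> t, g -> k, v -> f, z -> s / _ #: no change
2. e -> o, i -> u / B C0 _: fires at position(s) 6: sabazote
3. e -> o, i -> u / B C0 _: fires at position(s) 8: sabazoto
surface: sabazoto

cell CASE=ra, MOD=pa:
underlying: saba-o-ki
1. b -> p, d -> t, g -> k, v -> f, z -> s / _ #: no change
2. e -> o, i -> u / B C0 _: fires at position(s) 7: sabaoku
3. e -> o, i -> u / B C0 _: no change
surface: sabaoku

cell CASE=ra, MOD=ra:
underlying: saba-vud
1. b -> p, d -> t, g -> k, v -> f, z -> s / _ #: fires at position(s) 7: sabavut
2. e -> o, i -> u / B C0 _: no change
3. e -> o, i -> u / B C0 _: no change
surface: sabavut


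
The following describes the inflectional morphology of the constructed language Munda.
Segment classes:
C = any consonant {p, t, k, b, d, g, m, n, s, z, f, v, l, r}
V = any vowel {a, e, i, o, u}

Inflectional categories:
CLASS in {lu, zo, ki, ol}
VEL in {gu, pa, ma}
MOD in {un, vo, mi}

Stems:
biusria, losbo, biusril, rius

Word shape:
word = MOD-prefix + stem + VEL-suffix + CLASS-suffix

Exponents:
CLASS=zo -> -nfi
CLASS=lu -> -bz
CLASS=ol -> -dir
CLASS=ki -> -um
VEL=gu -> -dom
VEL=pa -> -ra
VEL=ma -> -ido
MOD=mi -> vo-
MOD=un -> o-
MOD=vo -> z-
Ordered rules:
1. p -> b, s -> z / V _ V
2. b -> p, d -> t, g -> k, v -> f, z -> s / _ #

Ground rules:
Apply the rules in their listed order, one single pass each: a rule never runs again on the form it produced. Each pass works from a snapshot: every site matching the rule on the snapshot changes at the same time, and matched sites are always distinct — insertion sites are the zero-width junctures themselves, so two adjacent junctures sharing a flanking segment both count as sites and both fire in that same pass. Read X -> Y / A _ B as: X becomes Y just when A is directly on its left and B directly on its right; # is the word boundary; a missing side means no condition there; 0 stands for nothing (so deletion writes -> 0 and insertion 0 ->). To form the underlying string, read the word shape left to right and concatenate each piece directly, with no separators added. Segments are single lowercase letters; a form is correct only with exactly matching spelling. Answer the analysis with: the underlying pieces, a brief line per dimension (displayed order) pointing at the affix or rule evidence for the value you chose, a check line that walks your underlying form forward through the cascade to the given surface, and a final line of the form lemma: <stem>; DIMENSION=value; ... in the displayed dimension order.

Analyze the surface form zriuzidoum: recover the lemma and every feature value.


underlying: z-rius-ido-um
CLASS=ki - signalled by the affix -um
VEL=ma - signalled by the affix -ido
MOD=vo - signalled by the affix z-
check: zriusidoum -> zriuzidoum -> zriuzidoum
lemma: rius; CLASS=ki; VEL=ma; MOD=vo


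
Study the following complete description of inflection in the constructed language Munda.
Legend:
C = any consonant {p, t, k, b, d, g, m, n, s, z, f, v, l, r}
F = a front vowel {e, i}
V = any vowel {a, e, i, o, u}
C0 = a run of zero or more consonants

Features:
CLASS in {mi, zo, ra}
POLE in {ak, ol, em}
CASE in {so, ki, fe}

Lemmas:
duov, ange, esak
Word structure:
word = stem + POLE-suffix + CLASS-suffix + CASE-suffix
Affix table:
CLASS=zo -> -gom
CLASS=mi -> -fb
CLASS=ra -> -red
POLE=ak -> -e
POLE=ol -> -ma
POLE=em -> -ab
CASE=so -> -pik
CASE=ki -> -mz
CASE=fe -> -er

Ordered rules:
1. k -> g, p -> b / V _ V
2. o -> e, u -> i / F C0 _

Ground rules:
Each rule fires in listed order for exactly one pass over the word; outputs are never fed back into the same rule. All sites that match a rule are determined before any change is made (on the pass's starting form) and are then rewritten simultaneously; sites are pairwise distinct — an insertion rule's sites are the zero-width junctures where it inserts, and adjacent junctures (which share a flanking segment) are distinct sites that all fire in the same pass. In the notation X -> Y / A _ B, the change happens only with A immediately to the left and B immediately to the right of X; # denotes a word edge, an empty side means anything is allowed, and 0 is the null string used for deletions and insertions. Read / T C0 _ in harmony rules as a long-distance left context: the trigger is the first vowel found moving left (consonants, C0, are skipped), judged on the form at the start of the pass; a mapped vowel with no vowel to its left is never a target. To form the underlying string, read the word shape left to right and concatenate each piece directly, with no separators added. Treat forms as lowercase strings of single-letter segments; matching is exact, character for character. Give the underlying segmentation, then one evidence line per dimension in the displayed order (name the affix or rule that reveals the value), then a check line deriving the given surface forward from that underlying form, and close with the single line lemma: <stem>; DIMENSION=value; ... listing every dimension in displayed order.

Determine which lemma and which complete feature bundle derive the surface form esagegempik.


underlying: esak-e-gom-pik
CLASS=zo - signalled by the affix -gom
POLE=ak - signalled by the affix -e
CASE=so - signalled by the affix -pik
check: esakegompik -> esagegompik -> esagegempik
lemma: esak; CLASS=zo; POLE=ak; CASE=so


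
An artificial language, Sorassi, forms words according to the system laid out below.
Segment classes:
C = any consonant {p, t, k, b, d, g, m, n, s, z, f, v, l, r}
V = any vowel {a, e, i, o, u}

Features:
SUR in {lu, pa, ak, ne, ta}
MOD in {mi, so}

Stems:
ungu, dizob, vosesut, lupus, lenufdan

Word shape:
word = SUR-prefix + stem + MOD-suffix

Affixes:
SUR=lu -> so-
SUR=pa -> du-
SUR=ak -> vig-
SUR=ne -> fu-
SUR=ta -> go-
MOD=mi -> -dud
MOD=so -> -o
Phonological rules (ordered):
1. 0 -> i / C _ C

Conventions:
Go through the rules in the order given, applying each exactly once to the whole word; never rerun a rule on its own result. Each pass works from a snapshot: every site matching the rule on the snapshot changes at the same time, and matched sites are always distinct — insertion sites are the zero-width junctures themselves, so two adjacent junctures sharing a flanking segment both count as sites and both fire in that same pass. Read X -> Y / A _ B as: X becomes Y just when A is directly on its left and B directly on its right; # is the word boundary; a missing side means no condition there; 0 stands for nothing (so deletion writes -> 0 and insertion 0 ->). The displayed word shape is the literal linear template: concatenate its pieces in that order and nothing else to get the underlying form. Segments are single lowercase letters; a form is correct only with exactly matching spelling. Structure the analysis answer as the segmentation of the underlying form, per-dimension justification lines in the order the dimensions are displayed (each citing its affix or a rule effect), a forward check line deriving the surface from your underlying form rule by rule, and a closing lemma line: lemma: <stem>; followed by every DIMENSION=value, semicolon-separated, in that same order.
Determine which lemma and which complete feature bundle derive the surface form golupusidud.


underlying: go-lupus-dud
SUR=ta - signalled by the affix go-
MOD=mi - signalled by the affix -dud
check: golupusdud -> golupusidud
lemma: lupus; SUR=ta; MOD=mi


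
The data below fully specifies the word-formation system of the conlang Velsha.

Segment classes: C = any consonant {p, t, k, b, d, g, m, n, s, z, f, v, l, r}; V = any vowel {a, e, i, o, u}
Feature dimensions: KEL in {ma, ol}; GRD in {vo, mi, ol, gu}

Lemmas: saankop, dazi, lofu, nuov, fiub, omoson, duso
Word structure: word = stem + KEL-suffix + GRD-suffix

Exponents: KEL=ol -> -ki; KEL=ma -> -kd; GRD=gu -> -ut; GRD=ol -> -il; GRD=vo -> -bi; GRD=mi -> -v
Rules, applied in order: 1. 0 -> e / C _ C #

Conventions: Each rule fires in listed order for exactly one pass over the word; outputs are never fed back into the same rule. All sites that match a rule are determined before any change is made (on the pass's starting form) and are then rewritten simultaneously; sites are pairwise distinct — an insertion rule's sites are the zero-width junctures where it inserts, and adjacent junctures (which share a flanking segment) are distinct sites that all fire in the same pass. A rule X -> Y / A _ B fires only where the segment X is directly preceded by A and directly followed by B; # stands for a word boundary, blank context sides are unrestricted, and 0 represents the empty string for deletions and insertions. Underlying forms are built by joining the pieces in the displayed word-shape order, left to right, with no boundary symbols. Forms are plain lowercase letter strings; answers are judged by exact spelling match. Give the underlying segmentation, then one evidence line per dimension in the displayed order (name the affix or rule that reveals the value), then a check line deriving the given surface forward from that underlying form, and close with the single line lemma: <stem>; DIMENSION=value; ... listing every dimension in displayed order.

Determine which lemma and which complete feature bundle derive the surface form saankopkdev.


underlying: saankop-kd-v
KEL=ma - signalled by the affix -kd
GRD=mi - signalled by the affix -v
check: saankopkdv -> saankopkdev
lemma: saankop; KEL=ma; GRD=mi


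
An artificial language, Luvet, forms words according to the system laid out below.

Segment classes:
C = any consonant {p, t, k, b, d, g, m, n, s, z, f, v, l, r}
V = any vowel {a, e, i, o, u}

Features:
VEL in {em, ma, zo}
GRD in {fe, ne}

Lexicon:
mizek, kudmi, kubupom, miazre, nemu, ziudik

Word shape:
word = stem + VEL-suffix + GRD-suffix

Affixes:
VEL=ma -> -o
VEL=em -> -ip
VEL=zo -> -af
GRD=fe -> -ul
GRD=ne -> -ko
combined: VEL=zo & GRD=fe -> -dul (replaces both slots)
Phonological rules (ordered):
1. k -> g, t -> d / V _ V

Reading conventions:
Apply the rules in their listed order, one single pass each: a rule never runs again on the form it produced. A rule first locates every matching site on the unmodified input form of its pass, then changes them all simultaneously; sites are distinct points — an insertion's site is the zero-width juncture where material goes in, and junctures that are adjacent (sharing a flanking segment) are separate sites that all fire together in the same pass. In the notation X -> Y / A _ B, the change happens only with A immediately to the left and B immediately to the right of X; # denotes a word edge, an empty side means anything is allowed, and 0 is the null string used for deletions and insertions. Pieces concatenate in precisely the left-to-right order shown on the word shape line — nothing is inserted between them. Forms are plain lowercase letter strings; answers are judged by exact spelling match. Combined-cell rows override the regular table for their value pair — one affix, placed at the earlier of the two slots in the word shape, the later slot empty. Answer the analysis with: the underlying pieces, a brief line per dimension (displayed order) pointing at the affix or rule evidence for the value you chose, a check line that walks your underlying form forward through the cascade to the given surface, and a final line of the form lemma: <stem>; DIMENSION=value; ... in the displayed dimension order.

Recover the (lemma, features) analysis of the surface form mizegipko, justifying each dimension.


underlying: mizek-ip-ko
VEL=em - signalled by the affix -ip
GRD=ne - signalled by the affix -ko
check: mizekipko -> mizegipko
lemma: mizek; VEL=em; GRD=ne


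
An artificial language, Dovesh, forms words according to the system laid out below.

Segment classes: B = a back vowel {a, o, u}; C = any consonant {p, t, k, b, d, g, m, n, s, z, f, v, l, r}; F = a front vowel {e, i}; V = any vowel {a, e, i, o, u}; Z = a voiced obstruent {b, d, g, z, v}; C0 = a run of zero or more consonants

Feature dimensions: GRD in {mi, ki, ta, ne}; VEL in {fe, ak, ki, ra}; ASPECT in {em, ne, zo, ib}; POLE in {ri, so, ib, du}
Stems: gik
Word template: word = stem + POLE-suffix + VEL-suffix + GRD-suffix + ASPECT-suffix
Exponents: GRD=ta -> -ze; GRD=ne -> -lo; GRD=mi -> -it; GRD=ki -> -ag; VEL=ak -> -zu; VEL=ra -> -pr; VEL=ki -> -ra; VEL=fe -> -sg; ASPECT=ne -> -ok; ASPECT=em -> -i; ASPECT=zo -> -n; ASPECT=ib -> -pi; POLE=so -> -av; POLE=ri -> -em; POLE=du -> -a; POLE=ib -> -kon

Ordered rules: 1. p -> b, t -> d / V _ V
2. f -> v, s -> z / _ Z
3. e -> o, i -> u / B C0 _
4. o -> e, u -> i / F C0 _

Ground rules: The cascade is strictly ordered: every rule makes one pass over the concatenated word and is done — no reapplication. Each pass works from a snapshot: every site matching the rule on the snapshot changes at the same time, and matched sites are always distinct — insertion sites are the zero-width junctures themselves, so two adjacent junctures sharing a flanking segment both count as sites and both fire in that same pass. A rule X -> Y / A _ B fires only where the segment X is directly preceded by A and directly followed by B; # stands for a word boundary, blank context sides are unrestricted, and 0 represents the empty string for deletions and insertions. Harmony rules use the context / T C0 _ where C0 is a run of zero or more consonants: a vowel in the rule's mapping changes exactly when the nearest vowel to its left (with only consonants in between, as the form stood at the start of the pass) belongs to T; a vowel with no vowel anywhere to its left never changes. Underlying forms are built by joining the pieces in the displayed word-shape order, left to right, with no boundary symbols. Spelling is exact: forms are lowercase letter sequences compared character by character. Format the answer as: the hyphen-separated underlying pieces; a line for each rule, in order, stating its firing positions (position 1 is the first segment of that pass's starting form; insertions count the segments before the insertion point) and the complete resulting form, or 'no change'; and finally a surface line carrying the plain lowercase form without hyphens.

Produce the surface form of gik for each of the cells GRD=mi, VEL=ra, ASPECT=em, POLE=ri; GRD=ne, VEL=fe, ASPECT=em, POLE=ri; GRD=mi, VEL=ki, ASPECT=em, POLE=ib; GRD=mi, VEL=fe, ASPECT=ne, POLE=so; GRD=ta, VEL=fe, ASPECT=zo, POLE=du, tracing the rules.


cell GRD=mi, VEL=ra, ASPECT=em, POLE=ri:
underlying: gik-em-pr-it-i
1. p -> b, t -> d / V _ V: fires at position(s) 9: gikempridi
2. f -> v, s -> z / _ Z: no change
3. e -> o, i -> u / B C0 _: no change
4. o -> e, u -> i / F C0 _: no change
surface: gikempridi

cell GRD=ne, VEL=fe, ASPECT=em, POLE=ri:
underlying: gik-em-sg-lo-i
1. p -> b, t -> d / V _ V: no change
2. f -> v, s -> z / _ Z: fires at position(s) 6: gikemzgloi
3. e -> o, i -> u / B C0 _: fires at position(s) 10: gikemzglou
4. o -> e, u -> i / F C0 _: fires at position(s) 9: gikemzgleu
surface: gikemzgleu

cell GRD=mi, VEL=ki, ASPECT=em, POLE=ib:
underlying: gik-kon-ra-it-i
1. p -> b, t -> d / V _ V: fires at position(s) 10: gikkonraidi
2. f -> v, s -> z / _ Z: no change
3. e -> o, i -> u / B C0 _: fires at position(s) 9: gikkonraudi
4. o -> e, u -> i / F C0 _: fires at position(s) 5: gikkenraudi
surface: gikkenraudi

cell GRD=mi, VEL=fe, ASPECT=ne, POLE=so:
underlying: gik-av-sg-it-ok
1. p -> b, t -> d / V _ V: fires at position(s) 9: gikavsgidok
2. f -> v, s -> z / _ Z: fires at position(s) 6: gikavzgidok
3. e -> o, i -> u / B C0 _: fires at position(s) 8: gikavzgudok
4. o -> e, u -> i / F C0 _: no change
surface: gikavzgudok

cell GRD=ta, VEL=fe, ASPECT=zo, POLE=du:
underlying: gik-a-sg-ze-n
1. p -> b, t -> d / V _ V: no change
2. f -> v, s -> z / _ Z: fires at position(s) 5: gikazgzen
3. e -> o, i -> u / B C0 _: fires at position(s) 8: gikazgzon
4. o -> e, u -> i / F C0 _: no change
surface: gikazgzon


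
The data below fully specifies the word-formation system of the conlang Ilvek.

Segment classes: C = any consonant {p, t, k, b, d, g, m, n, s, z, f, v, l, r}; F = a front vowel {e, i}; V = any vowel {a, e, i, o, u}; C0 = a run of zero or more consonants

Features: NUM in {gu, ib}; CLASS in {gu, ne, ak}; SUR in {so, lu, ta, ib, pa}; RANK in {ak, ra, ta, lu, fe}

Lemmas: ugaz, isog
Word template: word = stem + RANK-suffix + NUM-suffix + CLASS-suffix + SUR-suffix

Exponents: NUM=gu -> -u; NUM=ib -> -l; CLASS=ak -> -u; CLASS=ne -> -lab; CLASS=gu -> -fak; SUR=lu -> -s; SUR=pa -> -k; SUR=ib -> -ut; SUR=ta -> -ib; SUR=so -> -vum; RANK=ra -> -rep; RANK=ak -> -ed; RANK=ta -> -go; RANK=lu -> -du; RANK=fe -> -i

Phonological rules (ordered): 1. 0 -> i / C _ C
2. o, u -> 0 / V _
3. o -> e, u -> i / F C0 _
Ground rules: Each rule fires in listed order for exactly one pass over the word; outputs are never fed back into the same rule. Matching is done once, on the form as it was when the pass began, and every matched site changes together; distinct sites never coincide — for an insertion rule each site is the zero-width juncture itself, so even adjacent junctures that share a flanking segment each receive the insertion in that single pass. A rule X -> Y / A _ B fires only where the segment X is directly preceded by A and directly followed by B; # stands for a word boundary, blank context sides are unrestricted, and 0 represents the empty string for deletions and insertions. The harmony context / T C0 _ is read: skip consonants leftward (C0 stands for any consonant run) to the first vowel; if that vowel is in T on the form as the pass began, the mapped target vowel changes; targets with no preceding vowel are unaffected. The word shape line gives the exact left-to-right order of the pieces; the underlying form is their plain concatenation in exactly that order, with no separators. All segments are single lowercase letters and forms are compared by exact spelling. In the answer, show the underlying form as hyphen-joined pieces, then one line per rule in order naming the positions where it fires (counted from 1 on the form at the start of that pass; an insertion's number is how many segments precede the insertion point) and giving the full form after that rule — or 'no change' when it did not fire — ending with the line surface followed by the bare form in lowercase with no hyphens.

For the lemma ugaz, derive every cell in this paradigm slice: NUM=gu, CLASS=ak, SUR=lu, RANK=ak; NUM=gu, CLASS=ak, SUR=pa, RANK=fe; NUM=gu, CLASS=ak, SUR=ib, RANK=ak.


cell NUM=gu, CLASS=ak, SUR=lu, RANK=ak:
underlying: ugaz-ed-u-u-s
1. 0 -> i / C _ C: no change
2. o, u -> 0 / V _: fires at position(s) 8: ugazedus
3. o -> e, u -> i / F C0 _: fires at position(s) 7: ugazedis
surface: ugazedis

cell NUM=gu, CLASS=ak, SUR=pa, RANK=fe:
underlying: ugaz-i-u-u-k
1. 0 -> i / C _ C: no change
2. o, u -> 0 / V _: fires at position(s) 6, 7: ugazik
3. o -> e, u -> i / F C0 _: no change
surface: ugazik

cell NUM=gu, CLASS=ak, SUR=ib, RANK=ak:
underlying: ugaz-ed-u-u-ut
1. 0 -> i / C _ C: no change
2. o, u -> 0 / V _: fires at position(s) 8, 9: ugazedut
3. o -> e, u -> i / F C0 _: fires at position(s) 7: ugazedit
surface: ugazedit


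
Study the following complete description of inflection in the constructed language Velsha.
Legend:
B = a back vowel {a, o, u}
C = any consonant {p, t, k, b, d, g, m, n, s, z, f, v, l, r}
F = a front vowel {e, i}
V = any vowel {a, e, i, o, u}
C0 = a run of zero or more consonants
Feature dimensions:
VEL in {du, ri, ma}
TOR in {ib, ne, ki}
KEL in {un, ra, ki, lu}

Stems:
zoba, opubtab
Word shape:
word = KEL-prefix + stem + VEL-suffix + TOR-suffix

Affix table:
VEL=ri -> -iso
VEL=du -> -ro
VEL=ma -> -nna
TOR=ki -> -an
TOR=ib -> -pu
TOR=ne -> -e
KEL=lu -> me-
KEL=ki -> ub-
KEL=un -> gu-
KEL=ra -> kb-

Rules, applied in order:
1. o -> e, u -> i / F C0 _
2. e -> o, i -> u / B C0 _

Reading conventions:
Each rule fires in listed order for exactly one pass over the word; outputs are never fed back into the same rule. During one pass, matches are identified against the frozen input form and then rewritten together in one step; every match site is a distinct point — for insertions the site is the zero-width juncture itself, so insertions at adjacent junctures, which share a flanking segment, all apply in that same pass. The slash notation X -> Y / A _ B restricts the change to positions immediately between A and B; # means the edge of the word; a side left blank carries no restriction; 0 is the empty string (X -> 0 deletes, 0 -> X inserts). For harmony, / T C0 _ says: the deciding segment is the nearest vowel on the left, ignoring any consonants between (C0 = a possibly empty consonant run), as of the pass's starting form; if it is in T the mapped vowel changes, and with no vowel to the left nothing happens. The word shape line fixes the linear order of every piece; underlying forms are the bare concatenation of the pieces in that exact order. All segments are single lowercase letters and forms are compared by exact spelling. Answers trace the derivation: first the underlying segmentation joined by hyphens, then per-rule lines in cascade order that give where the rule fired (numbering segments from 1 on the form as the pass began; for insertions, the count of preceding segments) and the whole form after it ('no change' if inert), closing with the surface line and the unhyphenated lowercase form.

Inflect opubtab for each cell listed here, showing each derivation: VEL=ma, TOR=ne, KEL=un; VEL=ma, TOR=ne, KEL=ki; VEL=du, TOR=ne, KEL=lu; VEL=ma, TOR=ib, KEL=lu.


cell VEL=ma, TOR=ne, KEL=un:
underlying: gu-opubtab-nna-e
1. o -> e, u -> i / F C0 _: no change
2. e -> o, i -> u / B C0 _: fires at position(s) 13: guopubtabnnao
surface: guopubtabnnao

cell VEL=ma, TOR=ne, KEL=ki:
underlying: ub-opubtab-nna-e
1. o -> e, u -> i / F C0 _: no change
2. e -> o, i -> u / B C0 _: fires at position(s) 13: ubopubtabnnao
surface: ubopubtabnnao

cell VEL=du, TOR=ne, KEL=lu:
underlying: me-opubtab-ro-e
1. o -> e, u -> i / F C0 _: fires at position(s) 3: meepubtabroe
2. e -> o, i -> u / B C0 _: fires at position(s) 12: meepubtabroo
surface: meepubtabroo

cell VEL=ma, TOR=ib, KEL=lu:
underlying: me-opubtab-nna-pu
1. o -> e, u -> i / F C0 _: fires at position(s) 3: meepubtabnnapu
2. e -> o, i -> u / B C0 _: no change
surface: meepubtabnnapu


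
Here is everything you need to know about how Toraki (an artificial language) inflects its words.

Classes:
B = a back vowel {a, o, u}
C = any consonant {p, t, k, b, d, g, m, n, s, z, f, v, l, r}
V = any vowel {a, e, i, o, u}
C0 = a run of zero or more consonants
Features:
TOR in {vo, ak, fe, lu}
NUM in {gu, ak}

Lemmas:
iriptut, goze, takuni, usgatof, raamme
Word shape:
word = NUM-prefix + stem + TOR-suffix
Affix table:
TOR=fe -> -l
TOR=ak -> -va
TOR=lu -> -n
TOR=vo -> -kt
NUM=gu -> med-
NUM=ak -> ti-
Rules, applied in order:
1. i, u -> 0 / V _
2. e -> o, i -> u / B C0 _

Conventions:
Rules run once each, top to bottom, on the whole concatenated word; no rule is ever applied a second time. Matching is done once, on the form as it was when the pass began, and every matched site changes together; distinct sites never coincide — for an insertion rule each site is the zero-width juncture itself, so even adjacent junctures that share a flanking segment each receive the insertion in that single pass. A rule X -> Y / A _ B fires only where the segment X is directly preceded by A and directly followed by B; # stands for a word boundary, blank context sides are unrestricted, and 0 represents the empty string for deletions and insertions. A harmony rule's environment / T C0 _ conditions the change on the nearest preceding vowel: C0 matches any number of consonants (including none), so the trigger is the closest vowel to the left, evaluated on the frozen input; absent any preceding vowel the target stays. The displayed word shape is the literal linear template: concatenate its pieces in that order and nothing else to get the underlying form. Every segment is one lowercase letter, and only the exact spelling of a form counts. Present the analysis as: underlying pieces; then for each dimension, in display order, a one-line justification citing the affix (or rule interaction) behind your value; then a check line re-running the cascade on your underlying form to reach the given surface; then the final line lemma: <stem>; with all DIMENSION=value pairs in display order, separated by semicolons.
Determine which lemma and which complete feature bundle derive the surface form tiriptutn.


underlying: ti-iriptut-n
TOR=lu - signalled by the affix -n
NUM=ak - signalled by the affix ti-
check: tiiriptutn -> tiriptutn -> tiriptutn
lemma: iriptut; TOR=lu; NUM=ak


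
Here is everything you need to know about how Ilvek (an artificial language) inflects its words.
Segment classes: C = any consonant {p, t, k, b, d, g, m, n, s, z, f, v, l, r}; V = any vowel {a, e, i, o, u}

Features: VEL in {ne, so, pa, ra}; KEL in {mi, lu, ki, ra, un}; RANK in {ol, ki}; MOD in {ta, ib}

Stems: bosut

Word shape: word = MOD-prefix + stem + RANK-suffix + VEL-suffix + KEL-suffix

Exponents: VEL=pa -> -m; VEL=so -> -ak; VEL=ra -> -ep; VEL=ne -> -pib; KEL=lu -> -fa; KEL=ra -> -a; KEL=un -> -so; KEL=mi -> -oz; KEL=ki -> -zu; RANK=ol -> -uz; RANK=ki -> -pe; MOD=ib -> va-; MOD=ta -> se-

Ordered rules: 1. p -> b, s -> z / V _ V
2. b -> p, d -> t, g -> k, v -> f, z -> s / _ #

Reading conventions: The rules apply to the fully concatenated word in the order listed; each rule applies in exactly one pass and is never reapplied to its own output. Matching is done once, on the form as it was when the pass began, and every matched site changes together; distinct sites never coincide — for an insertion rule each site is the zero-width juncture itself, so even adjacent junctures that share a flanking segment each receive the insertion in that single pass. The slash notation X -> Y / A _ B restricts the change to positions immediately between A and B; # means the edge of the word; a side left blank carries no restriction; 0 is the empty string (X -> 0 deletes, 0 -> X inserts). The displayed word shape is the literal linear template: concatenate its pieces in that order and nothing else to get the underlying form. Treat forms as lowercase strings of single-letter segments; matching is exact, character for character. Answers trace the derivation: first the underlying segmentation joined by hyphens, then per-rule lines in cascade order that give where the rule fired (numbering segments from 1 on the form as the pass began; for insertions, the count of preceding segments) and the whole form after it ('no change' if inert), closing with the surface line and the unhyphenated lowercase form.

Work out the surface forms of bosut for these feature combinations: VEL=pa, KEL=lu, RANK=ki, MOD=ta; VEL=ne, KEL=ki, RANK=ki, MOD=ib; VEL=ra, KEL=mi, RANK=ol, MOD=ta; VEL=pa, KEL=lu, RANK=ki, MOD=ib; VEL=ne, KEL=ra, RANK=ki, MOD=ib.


cell VEL=pa, KEL=lu, RANK=ki, MOD=ta:
underlying: se-bosut-pe-m-fa
1. p -> b, s -> z / V _ V: fires at position(s) 5: sebozutpemfa
2. b -> p, d -> t, g -> k, v -> f, z -> s / _ #: no change
surface: sebozutpemfa

cell VEL=ne, KEL=ki, RANK=ki, MOD=ib:
underlying: va-bosut-pe-pib-zu
1. p -> b, s -> z / V _ V: fires at position(s) 5, 10: vabozutpebibzu
2. b -> p, d -> t, g -> k, v -> f, z -> s / _ #: no change
surface: vabozutpebibzu

cell VEL=ra, KEL=mi, RANK=ol, MOD=ta:
underlying: se-bosut-uz-ep-oz
1. p -> b, s -> z / V _ V: fires at position(s) 5, 11: sebozutuzeboz
2. b -> p, d -> t, g -> k, v -> f, z -> s / _ #: fires at position(s) 13: sebozutuzebos
surface: sebozutuzebos

cell VEL=pa, KEL=lu, RANK=ki, MOD=ib:
underlying: va-bosut-pe-m-fa
1. p -> b, s -> z / V _ V: fires at position(s) 5: vabozutpemfa
2. b -> p, d -> t, g -> k, v -> f, z -> s / _ #: no change
surface: vabozutpemfa

cell VEL=ne, KEL=ra, RANK=ki, MOD=ib:
underlying: va-bosut-pe-pib-a
1. p -> b, s -> z / V _ V: fires at position(s) 5, 10: vabozutpebiba
2. b -> p, d -> t, g -> k, v -> f, z -> s / _ #: no change
surface: vabozutpebiba


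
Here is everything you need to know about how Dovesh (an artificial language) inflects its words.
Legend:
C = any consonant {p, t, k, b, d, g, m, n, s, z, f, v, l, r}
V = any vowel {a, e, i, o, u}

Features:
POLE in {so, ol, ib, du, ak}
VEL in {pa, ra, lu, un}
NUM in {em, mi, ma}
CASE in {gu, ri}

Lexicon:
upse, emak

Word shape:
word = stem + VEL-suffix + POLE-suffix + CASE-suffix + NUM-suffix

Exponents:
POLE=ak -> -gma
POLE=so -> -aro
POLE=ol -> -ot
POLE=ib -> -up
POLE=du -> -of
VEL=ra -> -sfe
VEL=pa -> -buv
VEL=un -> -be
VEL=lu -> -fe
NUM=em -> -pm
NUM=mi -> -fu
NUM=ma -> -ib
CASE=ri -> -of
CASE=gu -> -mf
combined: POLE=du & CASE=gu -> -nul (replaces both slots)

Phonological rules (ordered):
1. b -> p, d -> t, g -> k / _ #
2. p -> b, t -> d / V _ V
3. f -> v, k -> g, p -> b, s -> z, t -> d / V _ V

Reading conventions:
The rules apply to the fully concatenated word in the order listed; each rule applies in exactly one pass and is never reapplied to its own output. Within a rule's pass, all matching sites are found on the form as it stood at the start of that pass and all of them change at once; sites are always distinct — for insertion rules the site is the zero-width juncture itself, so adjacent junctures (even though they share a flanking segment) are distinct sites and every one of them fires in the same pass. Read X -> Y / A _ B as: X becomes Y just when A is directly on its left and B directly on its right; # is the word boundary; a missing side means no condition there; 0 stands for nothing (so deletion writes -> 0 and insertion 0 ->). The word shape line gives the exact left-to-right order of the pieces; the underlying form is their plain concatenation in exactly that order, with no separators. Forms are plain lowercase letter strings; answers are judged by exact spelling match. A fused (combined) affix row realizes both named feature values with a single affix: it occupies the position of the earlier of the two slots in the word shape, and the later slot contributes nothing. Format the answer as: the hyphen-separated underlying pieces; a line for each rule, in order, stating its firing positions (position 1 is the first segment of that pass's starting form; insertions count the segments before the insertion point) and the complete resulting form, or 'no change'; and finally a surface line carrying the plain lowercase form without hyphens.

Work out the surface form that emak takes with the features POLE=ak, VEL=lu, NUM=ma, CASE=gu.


underlying: emak-fe-gma-mf-ib
1. b -> p, d -> t, g -> k / _ #: fires at position(s) 13: emakfegmamfip
2. p -> b, t -> d / V _ V: no change
3. f -> v, k -> g, p -> b, s -> z, t -> d / V _ V: no change
surface: emakfegmamfip
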